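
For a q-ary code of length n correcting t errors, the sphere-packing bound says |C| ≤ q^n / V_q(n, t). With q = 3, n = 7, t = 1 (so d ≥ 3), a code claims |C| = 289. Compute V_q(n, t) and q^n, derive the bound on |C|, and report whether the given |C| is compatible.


V_q(n, t) = 15, q^n = 2187, Hamming bound = 145, |C| = 289 > bound (violated).

Step 1: Compute V_q(n, t) = Σ_{j=0}^1 C(n, j) (q−1)^j.
  j = 0: C(7,0)·(2)^0 = 1·1 = 1.
  j = 1: C(7,1)·(2)^1 = 7·2 = 14.
  V_q(n, t) = 1 + 14 = 15.
Step 2: q^n = 3^7 = 2187.
Step 3: Hamming bound ⌊q^n / V_q(n,t)⌋ = ⌊2187/15⌋ = 145.
Step 4: Compare |C| = 289 to 145: violated.
The claimed |C| lies above the Hamming bound, so no 3-ary code of length 7 with d ≥ 3 can have 289 codewords.


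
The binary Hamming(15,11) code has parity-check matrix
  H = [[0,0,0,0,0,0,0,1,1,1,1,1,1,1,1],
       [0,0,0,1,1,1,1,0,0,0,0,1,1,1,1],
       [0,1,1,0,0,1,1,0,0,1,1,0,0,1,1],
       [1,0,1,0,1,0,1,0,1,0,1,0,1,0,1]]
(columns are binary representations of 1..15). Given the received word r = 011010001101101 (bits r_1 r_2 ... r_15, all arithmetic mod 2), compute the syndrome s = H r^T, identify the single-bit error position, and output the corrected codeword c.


s = (1, 0, 0, 1)^T, error position = 9, corrected codeword c = 011010000101101

Compute s = H r^T mod 2 one row at a time:
  s_1 = 0 + 1 + 1 + 0 + 1 + 1 + 0 + 1 = 5 ≡ 1 (mod 2).
  s_2 = 0 + 1 + 0 + 0 + 1 + 1 + 0 + 1 = 4 ≡ 0 (mod 2).
  s_3 = 1 + 1 + 0 + 0 + 1 + 0 + 0 + 1 = 4 ≡ 0 (mod 2).
  s_4 = 0 + 1 + 1 + 0 + 1 + 0 + 1 + 1 = 5 ≡ 1 (mod 2).
s = (1, 0, 0, 1)^T — this equals column 9 of H (binary 1001), so error is at position 9.
Correct: flip bit 9 of r = 011010001101101 to get c = 011010000101101.


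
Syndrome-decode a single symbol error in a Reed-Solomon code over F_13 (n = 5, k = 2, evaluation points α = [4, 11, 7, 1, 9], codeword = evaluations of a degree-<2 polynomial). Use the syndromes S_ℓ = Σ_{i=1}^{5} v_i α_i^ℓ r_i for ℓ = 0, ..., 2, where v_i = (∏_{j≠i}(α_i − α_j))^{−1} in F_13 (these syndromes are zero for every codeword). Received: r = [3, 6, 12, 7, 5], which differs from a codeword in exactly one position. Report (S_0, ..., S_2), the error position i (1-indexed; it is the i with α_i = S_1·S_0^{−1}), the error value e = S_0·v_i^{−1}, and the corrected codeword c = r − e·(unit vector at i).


S = (8, 10, 6), error at position 2, error magnitude e = 8, c = [3, 11, 12, 7, 5].

Step 1: column multipliers v_i = (∏_{j≠i}(α_i − α_j))^{−1} mod 13.
  i = 1 (α = 4): (4−11)(4−7)(4−1)(4−9) = (−7)·(−3)·3·(−5) = −315 ≡ 10, so v_1 = 10^{−1} = 4 (mod 13).
  i = 2 (α = 11): (11−4)(11−7)(11−1)(11−9) = 7·4·10·2 = 560 ≡ 1, so v_2 = 1^{−1} = 1 (mod 13).
  i = 3 (α = 7): (7−4)(7−11)(7−1)(7−9) = 3·(−4)·6·(−2) = 144 ≡ 1, so v_3 = 1^{−1} = 1 (mod 13).
  i = 4 (α = 1): (1−4)(1−11)(1−7)(1−9) = (−3)·(−10)·(−6)·(−8) = 1440 ≡ 10, so v_4 = 10^{−1} = 4 (mod 13).
  i = 5 (α = 9): (9−4)(9−11)(9−7)(9−1) = 5·(−2)·2·8 = −160 ≡ 9, so v_5 = 9^{−1} = 3 (mod 13).
  v = [4, 1, 1, 4, 3].
Step 2: syndromes of r = [3, 6, 12, 7, 5] (all sums mod 13).
  S_0 = Σ v_i r_i = 4·3 + 1·6 + 1·12 + 4·7 + 3·5 = 73 ≡ 8.
  S_1 = Σ v_i α_i r_i = 4·4·3 + 1·11·6 + 1·7·12 + 4·1·7 + 3·9·5 = 361 ≡ 10.
  α_i^2 mod 13 = [3, 4, 10, 1, 3].
  S_2 = Σ v_i α_i^2 r_i = 4·3·3 + 1·4·6 + 1·10·12 + 4·1·7 + 3·3·5 = 253 ≡ 6.
  S = (8, 10, 6) ≠ 0, so r is not a codeword (an error is present).
Step 3: locate the error. For a single error e at position i, S_ℓ = v_i·e·α_i^ℓ, so α_err = S_1/S_0.
  S_0^{−1} = 8^{−1} = 5 (mod 13), so α_err = 10·5 = 50 ≡ 11 = α_2. Error position i = 2.
  Consistency check: S_2/S_1 = 6·4 = 24 ≡ 11 = α_err ✓ (single-error assumption holds).
Step 4: error magnitude e = S_0/v_2 = S_0·∏_{j≠2}(α_2 − α_j) = 8·1 = 8 ≡ 8 (mod 13).
Step 5: correct position 2: c_2 = r_2 − e = 6 − 8 ≡ 11 (mod 13). Hence c = [3, 11, 12, 7, 5].
  Check: interpolating c through the α_i gives m(x) = 4 + 3·x (degree < 2) with m(α_i) = c_i for every i, so c is indeed a codeword.


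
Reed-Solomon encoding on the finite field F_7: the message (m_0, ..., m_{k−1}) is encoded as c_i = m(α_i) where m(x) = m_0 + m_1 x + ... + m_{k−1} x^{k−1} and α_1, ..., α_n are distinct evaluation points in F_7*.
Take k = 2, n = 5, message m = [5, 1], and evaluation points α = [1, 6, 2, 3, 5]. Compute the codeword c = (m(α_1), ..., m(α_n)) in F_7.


c = [6, 4, 0, 1, 3]

Message polynomial: m(x) = 5 + 1·x (mod 7).
For each evaluation point α_i, compute m(α_i) mod 7:
  α_1 = 1: Horner steps 1 → 6, so m(1) = 6.
  α_2 = 6: Horner steps 1 → 4, so m(6) = 4.
  α_3 = 2: Horner steps 1 → 0, so m(2) = 0.
  α_4 = 3: Horner steps 1 → 1, so m(3) = 1.
  α_5 = 5: Horner steps 1 → 3, so m(5) = 3.
Codeword c = [6, 4, 0, 1, 3] ∈ F_7^5.


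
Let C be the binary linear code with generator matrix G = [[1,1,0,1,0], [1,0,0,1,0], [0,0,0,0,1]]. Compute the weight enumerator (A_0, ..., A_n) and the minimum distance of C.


Weight distribution: A_0 = 1, A_1 = 2, A_2 = 2, A_3 = 2, A_4 = 1. Minimum distance d = 1.

Enumerate all 2^3 = 8 messages m ∈ F_2^3.
For each, compute codeword c = mG in F_2^5, then tally its weight.
  m = 000 → c = 00000, weight = 0.
  m = 100 → c = 11010, weight = 3.
  m = 010 → c = 10010, weight = 2.
  m = 110 → c = 01000, weight = 1.
  m = 001 → c = 00001, weight = 1.
  m = 101 → c = 11011, weight = 4.
  m = 011 → c = 10011, weight = 3.
  m = 111 → c = 01001, weight = 2.
Tally weights:
  weight 0: 1 codewords.
  weight 1: 2 codewords.
  weight 2: 2 codewords.
  weight 3: 2 codewords.
  weight 4: 1 codewords.
Minimum distance d = smallest w > 0 with A_w > 0 = 1.
Sanity: Σ A_w = 8 = 2^3 = 8 ✓.


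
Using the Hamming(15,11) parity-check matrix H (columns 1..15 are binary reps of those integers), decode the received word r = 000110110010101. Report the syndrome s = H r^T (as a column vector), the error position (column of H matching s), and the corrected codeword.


s = (0, 1, 1, 1)^T, error position = 7, corrected codeword c = 000110010010101

Compute s = H r^T mod 2 one row at a time:
  s_1 = 1 + 0 + 0 + 1 + 0 + 1 + 0 + 1 = 4 ≡ 0 (mod 2).
  s_2 = 1 + 1 + 0 + 1 + 0 + 1 + 0 + 1 = 5 ≡ 1 (mod 2).
  s_3 = 0 + 0 + 0 + 1 + 0 + 1 + 0 + 1 = 3 ≡ 1 (mod 2).
  s_4 = 0 + 0 + 1 + 1 + 0 + 1 + 1 + 1 = 5 ≡ 1 (mod 2).
s = (0, 1, 1, 1)^T — this equals column 7 of H (binary 0111), so error is at position 7.
Correct: flip bit 7 of r = 000110110010101 to get c = 000110010010101.


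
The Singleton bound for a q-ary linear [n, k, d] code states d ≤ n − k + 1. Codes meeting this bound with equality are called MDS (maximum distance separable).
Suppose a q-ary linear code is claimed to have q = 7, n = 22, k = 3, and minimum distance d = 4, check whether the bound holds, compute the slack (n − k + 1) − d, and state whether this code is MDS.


Singleton RHS = n − k + 1 = 20, slack = 16, bound satisfied, not MDS.

Singleton bound: d ≤ n − k + 1.
Here n = 22, k = 3, so n − k + 1 = 20.
Given d = 4, check d ≤ 20: YES.
Slack = (n − k + 1) − d = 16.
The code is NOT MDS (slack = 16 > 0).
Description: the claimed parameters are [22, 3, 4]_7; such a code would be non-MDS.


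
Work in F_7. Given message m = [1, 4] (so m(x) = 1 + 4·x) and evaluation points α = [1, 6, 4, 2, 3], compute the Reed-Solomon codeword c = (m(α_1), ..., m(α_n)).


c = [5, 4, 3, 2, 6]

Message polynomial: m(x) = 1 + 4·x (mod 7).
For each evaluation point α_i, compute m(α_i) mod 7:
  α_1 = 1: Horner steps 4 → 5, so m(1) = 5.
  α_2 = 6: Horner steps 4 → 4, so m(6) = 4.
  α_3 = 4: Horner steps 4 → 3, so m(4) = 3.
  α_4 = 2: Horner steps 4 → 2, so m(2) = 2.
  α_5 = 3: Horner steps 4 → 6, so m(3) = 6.
Codeword c = [5, 4, 3, 2, 6] ∈ F_7^5.


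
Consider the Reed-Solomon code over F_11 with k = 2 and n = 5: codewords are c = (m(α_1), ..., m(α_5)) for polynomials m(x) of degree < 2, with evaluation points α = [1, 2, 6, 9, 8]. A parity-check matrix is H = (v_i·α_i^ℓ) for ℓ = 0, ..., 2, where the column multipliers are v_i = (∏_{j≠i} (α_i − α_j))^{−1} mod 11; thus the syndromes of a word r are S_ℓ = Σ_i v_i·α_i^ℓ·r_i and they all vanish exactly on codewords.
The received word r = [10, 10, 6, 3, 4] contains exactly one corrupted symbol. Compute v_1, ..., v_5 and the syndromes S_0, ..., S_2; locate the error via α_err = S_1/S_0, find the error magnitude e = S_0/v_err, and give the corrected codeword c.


S = (2, 2, 2), error at position 1, error magnitude e = 10, c = [0, 10, 6, 3, 4].

Step 1: column multipliers v_i = (∏_{j≠i}(α_i − α_j))^{−1} mod 11.
  i = 1 (α = 1): (1−2)(1−6)(1−9)(1−8) = (−1)·(−5)·(−8)·(−7) = 280 ≡ 5, so v_1 = 5^{−1} = 9 (mod 11).
  i = 2 (α = 2): (2−1)(2−6)(2−9)(2−8) = 1·(−4)·(−7)·(−6) = −168 ≡ 8, so v_2 = 8^{−1} = 7 (mod 11).
  i = 3 (α = 6): (6−1)(6−2)(6−9)(6−8) = 5·4·(−3)·(−2) = 120 ≡ 10, so v_3 = 10^{−1} = 10 (mod 11).
  i = 4 (α = 9): (9−1)(9−2)(9−6)(9−8) = 8·7·3·1 = 168 ≡ 3, so v_4 = 3^{−1} = 4 (mod 11).
  i = 5 (α = 8): (8−1)(8−2)(8−6)(8−9) = 7·6·2·(−1) = −84 ≡ 4, so v_5 = 4^{−1} = 3 (mod 11).
  v = [9, 7, 10, 4, 3].
Step 2: syndromes of r = [10, 10, 6, 3, 4] (all sums mod 11).
  S_0 = Σ v_i r_i = 9·10 + 7·10 + 10·6 + 4·3 + 3·4 = 244 ≡ 2.
  S_1 = Σ v_i α_i r_i = 9·1·10 + 7·2·10 + 10·6·6 + 4·9·3 + 3·8·4 = 794 ≡ 2.
  α_i^2 mod 11 = [1, 4, 3, 4, 9].
  S_2 = Σ v_i α_i^2 r_i = 9·1·10 + 7·4·10 + 10·3·6 + 4·4·3 + 3·9·4 = 706 ≡ 2.
  S = (2, 2, 2) ≠ 0, so r is not a codeword (an error is present).
Step 3: locate the error. For a single error e at position i, S_ℓ = v_i·e·α_i^ℓ, so α_err = S_1/S_0.
  S_0^{−1} = 2^{−1} = 6 (mod 11), so α_err = 2·6 = 12 ≡ 1 = α_1. Error position i = 1.
  Consistency check: S_2/S_1 = 2·6 = 12 ≡ 1 = α_err ✓ (single-error assumption holds).
Step 4: error magnitude e = S_0/v_1 = S_0·∏_{j≠1}(α_1 − α_j) = 2·5 = 10 ≡ 10 (mod 11).
Step 5: correct position 1: c_1 = r_1 − e = 10 − 10 ≡ 0 (mod 11). Hence c = [0, 10, 6, 3, 4].
  Check: interpolating c through the α_i gives m(x) = 1 + 10·x (degree < 2) with m(α_i) = c_i for every i, so c is indeed a codeword.


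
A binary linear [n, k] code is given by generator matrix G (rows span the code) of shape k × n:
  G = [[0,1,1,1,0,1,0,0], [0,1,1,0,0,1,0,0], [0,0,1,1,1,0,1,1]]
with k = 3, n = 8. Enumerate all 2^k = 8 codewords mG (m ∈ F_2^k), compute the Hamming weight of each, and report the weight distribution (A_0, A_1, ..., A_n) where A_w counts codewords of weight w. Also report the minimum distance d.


Weight distribution: A_0 = 1, A_1 = 1, A_3 = 1, A_4 = 2, A_5 = 2, A_6 = 1. Minimum distance d = 1.

Enumerate all 2^3 = 8 messages m ∈ F_2^3.
For each, compute codeword c = mG in F_2^8, then tally its weight.
  m = 000 → c = 00000000, weight = 0.
  m = 100 → c = 01110100, weight = 4.
  m = 010 → c = 01100100, weight = 3.
  m = 110 → c = 00010000, weight = 1.
  m = 001 → c = 00111011, weight = 5.
  m = 101 → c = 01001111, weight = 5.
  m = 011 → c = 01011111, weight = 6.
  m = 111 → c = 00101011, weight = 4.
Tally weights:
  weight 0: 1 codewords.
  weight 1: 1 codewords.
  weight 3: 1 codewords.
  weight 4: 2 codewords.
  weight 5: 2 codewords.
  weight 6: 1 codewords.
Minimum distance d = smallest w > 0 with A_w > 0 = 1.
Sanity: Σ A_w = 8 = 2^3 = 8 ✓.


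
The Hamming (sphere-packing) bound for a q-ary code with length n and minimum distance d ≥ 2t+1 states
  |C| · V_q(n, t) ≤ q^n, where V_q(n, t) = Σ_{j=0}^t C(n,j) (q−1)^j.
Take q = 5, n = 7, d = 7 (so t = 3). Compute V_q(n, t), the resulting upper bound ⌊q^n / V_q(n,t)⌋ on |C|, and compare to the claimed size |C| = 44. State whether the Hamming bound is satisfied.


V_q(n, t) = 2605, q^n = 78125, Hamming bound = 29, |C| = 44 > bound (violated).

Step 1: Compute V_q(n, t) = Σ_{j=0}^3 C(n, j) (q−1)^j.
  j = 0: C(7,0)·(4)^0 = 1·1 = 1.
  j = 1: C(7,1)·(4)^1 = 7·4 = 28.
  j = 2: C(7,2)·(4)^2 = 21·16 = 336.
  j = 3: C(7,3)·(4)^3 = 35·64 = 2240.
  V_q(n, t) = 1 + 28 + 336 + 2240 = 2605.
Step 2: q^n = 5^7 = 78125.
Step 3: Hamming bound ⌊q^n / V_q(n,t)⌋ = ⌊78125/2605⌋ = 29.
Step 4: Compare |C| = 44 to 29: violated.
The claimed |C| lies above the Hamming bound, so no 5-ary code of length 7 with d ≥ 7 can have 44 codewords.


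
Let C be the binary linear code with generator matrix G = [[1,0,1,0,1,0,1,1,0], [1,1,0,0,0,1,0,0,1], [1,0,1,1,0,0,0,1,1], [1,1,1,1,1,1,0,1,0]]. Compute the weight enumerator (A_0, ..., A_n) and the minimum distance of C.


Weight distribution: A_0 = 1, A_2 = 1, A_3 = 1, A_4 = 5, A_5 = 4, A_6 = 1, A_7 = 3. Minimum distance d = 2.

Enumerate all 2^4 = 16 messages m ∈ F_2^4.
For each, compute codeword c = mG in F_2^9, then tally its weight.
  m = 0000 → c = 000000000, weight = 0.
  m = 1000 → c = 101010110, weight = 5.
  m = 0100 → c = 110001001, weight = 4.
  m = 1100 → c = 011011111, weight = 7.
  m = 0010 → c = 101100011, weight = 5.
  m = 1010 → c = 000110101, weight = 4.
  m = 0110 → c = 011101010, weight = 5.
  m = 1110 → c = 110111100, weight = 6.
  m = 0001 → c = 111111010, weight = 7.
  m = 1001 → c = 010101100, weight = 4.
  m = 0101 → c = 001110011, weight = 5.
  m = 1101 → c = 100100101, weight = 4.
  m = 0011 → c = 010011001, weight = 4.
  m = 1011 → c = 111001111, weight = 7.
  m = 0111 → c = 100010000, weight = 2.
  m = 1111 → c = 001000110, weight = 3.
Tally weights:
  weight 0: 1 codewords.
  weight 2: 1 codewords.
  weight 3: 1 codewords.
  weight 4: 5 codewords.
  weight 5: 4 codewords.
  weight 6: 1 codewords.
  weight 7: 3 codewords.
Minimum distance d = smallest w > 0 with A_w > 0 = 2.
Sanity: Σ A_w = 16 = 2^4 = 16 ✓.


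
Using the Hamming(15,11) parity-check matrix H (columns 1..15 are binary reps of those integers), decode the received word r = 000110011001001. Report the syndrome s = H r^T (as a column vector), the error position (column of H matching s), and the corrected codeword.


s = (0, 0, 1, 1)^T, error position = 3, corrected codeword c = 001110011001001

Compute s = H r^T mod 2 one row at a time:
  s_1 = 1 + 1 + 0 + 0 + 1 + 0 + 0 + 1 = 4 ≡ 0 (mod 2).
  s_2 = 1 + 1 + 0 + 0 + 1 + 0 + 0 + 1 = 4 ≡ 0 (mod 2).
  s_3 = 0 + 0 + 0 + 0 + 0 + 0 + 0 + 1 = 1 ≡ 1 (mod 2).
  s_4 = 0 + 0 + 1 + 0 + 1 + 0 + 0 + 1 = 3 ≡ 1 (mod 2).
s = (0, 0, 1, 1)^T — this equals column 3 of H (binary 0011), so error is at position 3.
Correct: flip bit 3 of r = 000110011001001 to get c = 001110011001001.


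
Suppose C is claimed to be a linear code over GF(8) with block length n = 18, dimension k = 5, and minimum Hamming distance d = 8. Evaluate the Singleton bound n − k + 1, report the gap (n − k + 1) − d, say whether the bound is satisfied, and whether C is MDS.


Singleton RHS = n − k + 1 = 14, slack = 6, bound satisfied, not MDS.

Singleton bound: d ≤ n − k + 1.
Here n = 18, k = 5, so n − k + 1 = 14.
Given d = 8, check d ≤ 14: YES.
Slack = (n − k + 1) − d = 6.
The code is NOT MDS (slack = 6 > 0).
Description: the claimed parameters are [18, 5, 8]_8; such a code would be non-MDS.


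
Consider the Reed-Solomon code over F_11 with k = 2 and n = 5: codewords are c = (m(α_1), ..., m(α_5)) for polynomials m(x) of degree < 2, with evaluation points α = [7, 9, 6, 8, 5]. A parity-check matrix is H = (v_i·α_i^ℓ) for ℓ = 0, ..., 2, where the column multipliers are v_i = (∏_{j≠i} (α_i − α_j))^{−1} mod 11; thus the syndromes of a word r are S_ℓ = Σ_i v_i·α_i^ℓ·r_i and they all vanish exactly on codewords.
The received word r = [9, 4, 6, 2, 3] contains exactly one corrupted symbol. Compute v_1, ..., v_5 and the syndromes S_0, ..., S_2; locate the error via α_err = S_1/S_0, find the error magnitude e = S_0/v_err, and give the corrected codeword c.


S = (9, 6, 4), error at position 4, error magnitude e = 1, c = [9, 4, 6, 1, 3].

Step 1: column multipliers v_i = (∏_{j≠i}(α_i − α_j))^{−1} mod 11.
  i = 1 (α = 7): (7−9)(7−6)(7−8)(7−5) = (−2)·1·(−1)·2 = 4 ≡ 4, so v_1 = 4^{−1} = 3 (mod 11).
  i = 2 (α = 9): (9−7)(9−6)(9−8)(9−5) = 2·3·1·4 = 24 ≡ 2, so v_2 = 2^{−1} = 6 (mod 11).
  i = 3 (α = 6): (6−7)(6−9)(6−8)(6−5) = (−1)·(−3)·(−2)·1 = −6 ≡ 5, so v_3 = 5^{−1} = 9 (mod 11).
  i = 4 (α = 8): (8−7)(8−9)(8−6)(8−5) = 1·(−1)·2·3 = −6 ≡ 5, so v_4 = 5^{−1} = 9 (mod 11).
  i = 5 (α = 5): (5−7)(5−9)(5−6)(5−8) = (−2)·(−4)·(−1)·(−3) = 24 ≡ 2, so v_5 = 2^{−1} = 6 (mod 11).
  v = [3, 6, 9, 9, 6].
Step 2: syndromes of r = [9, 4, 6, 2, 3] (all sums mod 11).
  S_0 = Σ v_i r_i = 3·9 + 6·4 + 9·6 + 9·2 + 6·3 = 141 ≡ 9.
  S_1 = Σ v_i α_i r_i = 3·7·9 + 6·9·4 + 9·6·6 + 9·8·2 + 6·5·3 = 963 ≡ 6.
  α_i^2 mod 11 = [5, 4, 3, 9, 3].
  S_2 = Σ v_i α_i^2 r_i = 3·5·9 + 6·4·4 + 9·3·6 + 9·9·2 + 6·3·3 = 609 ≡ 4.
  S = (9, 6, 4) ≠ 0, so r is not a codeword (an error is present).
Step 3: locate the error. For a single error e at position i, S_ℓ = v_i·e·α_i^ℓ, so α_err = S_1/S_0.
  S_0^{−1} = 9^{−1} = 5 (mod 11), so α_err = 6·5 = 30 ≡ 8 = α_4. Error position i = 4.
  Consistency check: S_2/S_1 = 4·2 = 8 ≡ 8 = α_err ✓ (single-error assumption holds).
Step 4: error magnitude e = S_0/v_4 = S_0·∏_{j≠4}(α_4 − α_j) = 9·5 = 45 ≡ 1 (mod 11).
Step 5: correct position 4: c_4 = r_4 − e = 2 − 1 ≡ 1 (mod 11). Hence c = [9, 4, 6, 1, 3].
  Check: interpolating c through the α_i gives m(x) = 10 + 3·x (degree < 2) with m(α_i) = c_i for every i, so c is indeed a codeword.


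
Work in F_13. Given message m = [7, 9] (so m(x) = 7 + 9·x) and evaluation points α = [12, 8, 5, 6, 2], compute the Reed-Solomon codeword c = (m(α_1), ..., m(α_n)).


c = [11, 1, 0, 9, 12]

Message polynomial: m(x) = 7 + 9·x (mod 13).
For each evaluation point α_i, compute m(α_i) mod 13:
  α_1 = 12: Horner steps 9 → 11, so m(12) = 11.
  α_2 = 8: Horner steps 9 → 1, so m(8) = 1.
  α_3 = 5: Horner steps 9 → 0, so m(5) = 0.
  α_4 = 6: Horner steps 9 → 9, so m(6) = 9.
  α_5 = 2: Horner steps 9 → 12, so m(2) = 12.
Codeword c = [11, 1, 0, 9, 12] ∈ F_13^5.


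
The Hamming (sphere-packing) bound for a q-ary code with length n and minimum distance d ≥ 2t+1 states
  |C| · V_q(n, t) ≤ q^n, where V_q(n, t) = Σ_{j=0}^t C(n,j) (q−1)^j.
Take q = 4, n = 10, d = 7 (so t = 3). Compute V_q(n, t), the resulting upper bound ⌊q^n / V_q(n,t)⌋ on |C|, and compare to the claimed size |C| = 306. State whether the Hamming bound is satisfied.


V_q(n, t) = 3676, q^n = 1048576, Hamming bound = 285, |C| = 306 > bound (violated).

Step 1: Compute V_q(n, t) = Σ_{j=0}^3 C(n, j) (q−1)^j.
  j = 0: C(10,0)·(3)^0 = 1·1 = 1.
  j = 1: C(10,1)·(3)^1 = 10·3 = 30.
  j = 2: C(10,2)·(3)^2 = 45·9 = 405.
  j = 3: C(10,3)·(3)^3 = 120·27 = 3240.
  V_q(n, t) = 1 + 30 + 405 + 3240 = 3676.
Step 2: q^n = 4^10 = 1048576.
Step 3: Hamming bound ⌊q^n / V_q(n,t)⌋ = ⌊1048576/3676⌋ = 285.
Step 4: Compare |C| = 306 to 285: violated.
The claimed |C| lies above the Hamming bound, so no 4-ary code of length 10 with d ≥ 7 can have 306 codewords.


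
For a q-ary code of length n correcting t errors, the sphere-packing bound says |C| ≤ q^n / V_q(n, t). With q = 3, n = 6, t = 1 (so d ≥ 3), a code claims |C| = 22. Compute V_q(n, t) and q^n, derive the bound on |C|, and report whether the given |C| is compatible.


V_q(n, t) = 13, q^n = 729, Hamming bound = 56, |C| = 22 ≤ bound (satisfied).

Step 1: Compute V_q(n, t) = Σ_{j=0}^1 C(n, j) (q−1)^j.
  j = 0: C(6,0)·(2)^0 = 1·1 = 1.
  j = 1: C(6,1)·(2)^1 = 6·2 = 12.
  V_q(n, t) = 1 + 12 = 13.
Step 2: q^n = 3^6 = 729.
Step 3: Hamming bound ⌊q^n / V_q(n,t)⌋ = ⌊729/13⌋ = 56.
Step 4: Compare |C| = 22 to 56: satisfied.
The claimed |C| lies below the Hamming bound.


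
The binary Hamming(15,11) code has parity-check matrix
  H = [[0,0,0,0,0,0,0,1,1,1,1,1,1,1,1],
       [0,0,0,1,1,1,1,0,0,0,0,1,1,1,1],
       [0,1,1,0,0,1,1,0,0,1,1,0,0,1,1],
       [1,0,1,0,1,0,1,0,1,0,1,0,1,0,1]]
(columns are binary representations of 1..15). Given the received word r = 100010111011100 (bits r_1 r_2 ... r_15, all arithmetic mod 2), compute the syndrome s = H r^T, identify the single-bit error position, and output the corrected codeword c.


s = (1, 0, 0, 0)^T, error position = 8, corrected codeword c = 100010101011100

Compute s = H r^T mod 2 one row at a time:
  s_1 = 1 + 1 + 0 + 1 + 1 + 1 + 0 + 0 = 5 ≡ 1 (mod 2).
  s_2 = 0 + 1 + 0 + 1 + 1 + 1 + 0 + 0 = 4 ≡ 0 (mod 2).
  s_3 = 0 + 0 + 0 + 1 + 0 + 1 + 0 + 0 = 2 ≡ 0 (mod 2).
  s_4 = 1 + 0 + 1 + 1 + 1 + 1 + 1 + 0 = 6 ≡ 0 (mod 2).
s = (1, 0, 0, 0)^T — this equals column 8 of H (binary 1000), so error is at position 8.
Correct: flip bit 8 of r = 100010111011100 to get c = 100010101011100.


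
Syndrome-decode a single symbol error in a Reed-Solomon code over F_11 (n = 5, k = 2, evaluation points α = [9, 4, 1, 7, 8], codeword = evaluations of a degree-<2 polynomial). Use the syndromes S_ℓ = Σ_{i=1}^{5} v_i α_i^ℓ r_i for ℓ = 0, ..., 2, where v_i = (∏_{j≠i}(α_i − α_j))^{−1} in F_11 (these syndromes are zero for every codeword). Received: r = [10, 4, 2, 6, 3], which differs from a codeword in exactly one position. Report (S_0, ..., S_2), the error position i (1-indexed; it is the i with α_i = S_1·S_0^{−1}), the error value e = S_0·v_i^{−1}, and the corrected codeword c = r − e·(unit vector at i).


S = (7, 8, 6), error at position 1, error magnitude e = 10, c = [0, 4, 2, 6, 3].

Step 1: column multipliers v_i = (∏_{j≠i}(α_i − α_j))^{−1} mod 11.
  i = 1 (α = 9): (9−4)(9−1)(9−7)(9−8) = 5·8·2·1 = 80 ≡ 3, so v_1 = 3^{−1} = 4 (mod 11).
  i = 2 (α = 4): (4−9)(4−1)(4−7)(4−8) = (−5)·3·(−3)·(−4) = −180 ≡ 7, so v_2 = 7^{−1} = 8 (mod 11).
  i = 3 (α = 1): (1−9)(1−4)(1−7)(1−8) = (−8)·(−3)·(−6)·(−7) = 1008 ≡ 7, so v_3 = 7^{−1} = 8 (mod 11).
  i = 4 (α = 7): (7−9)(7−4)(7−1)(7−8) = (−2)·3·6·(−1) = 36 ≡ 3, so v_4 = 3^{−1} = 4 (mod 11).
  i = 5 (α = 8): (8−9)(8−4)(8−1)(8−7) = (−1)·4·7·1 = −28 ≡ 5, so v_5 = 5^{−1} = 9 (mod 11).
  v = [4, 8, 8, 4, 9].
Step 2: syndromes of r = [10, 4, 2, 6, 3] (all sums mod 11).
  S_0 = Σ v_i r_i = 4·10 + 8·4 + 8·2 + 4·6 + 9·3 = 139 ≡ 7.
  S_1 = Σ v_i α_i r_i = 4·9·10 + 8·4·4 + 8·1·2 + 4·7·6 + 9·8·3 = 888 ≡ 8.
  α_i^2 mod 11 = [4, 5, 1, 5, 9].
  S_2 = Σ v_i α_i^2 r_i = 4·4·10 + 8·5·4 + 8·1·2 + 4·5·6 + 9·9·3 = 699 ≡ 6.
  S = (7, 8, 6) ≠ 0, so r is not a codeword (an error is present).
Step 3: locate the error. For a single error e at position i, S_ℓ = v_i·e·α_i^ℓ, so α_err = S_1/S_0.
  S_0^{−1} = 7^{−1} = 8 (mod 11), so α_err = 8·8 = 64 ≡ 9 = α_1. Error position i = 1.
  Consistency check: S_2/S_1 = 6·7 = 42 ≡ 9 = α_err ✓ (single-error assumption holds).
Step 4: error magnitude e = S_0/v_1 = S_0·∏_{j≠1}(α_1 − α_j) = 7·3 = 21 ≡ 10 (mod 11).
Step 5: correct position 1: c_1 = r_1 − e = 10 − 10 ≡ 0 (mod 11). Hence c = [0, 4, 2, 6, 3].
  Check: interpolating c through the α_i gives m(x) = 5 + 8·x (degree < 2) with m(α_i) = c_i for every i, so c is indeed a codeword.


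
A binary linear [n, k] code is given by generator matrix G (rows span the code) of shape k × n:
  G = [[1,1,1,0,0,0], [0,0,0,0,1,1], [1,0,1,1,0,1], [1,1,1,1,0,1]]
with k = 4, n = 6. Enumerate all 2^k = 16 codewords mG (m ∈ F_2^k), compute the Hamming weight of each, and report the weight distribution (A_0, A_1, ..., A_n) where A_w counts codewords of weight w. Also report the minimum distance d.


Weight distribution: A_0 = 1, A_1 = 1, A_2 = 4, A_3 = 4, A_4 = 3, A_5 = 3. Minimum distance d = 1.

Enumerate all 2^4 = 16 messages m ∈ F_2^4.
For each, compute codeword c = mG in F_2^6, then tally its weight.
  m = 0000 → c = 000000, weight = 0.
  m = 1000 → c = 111000, weight = 3.
  m = 0100 → c = 000011, weight = 2.
  m = 1100 → c = 111011, weight = 5.
  m = 0010 → c = 101101, weight = 4.
  m = 1010 → c = 010101, weight = 3.
  m = 0110 → c = 101110, weight = 4.
  m = 1110 → c = 010110, weight = 3.
  m = 0001 → c = 111101, weight = 5.
  m = 1001 → c = 000101, weight = 2.
  m = 0101 → c = 111110, weight = 5.
  m = 1101 → c = 000110, weight = 2.
  m = 0011 → c = 010000, weight = 1.
  m = 1011 → c = 101000, weight = 2.
  m = 0111 → c = 010011, weight = 3.
  m = 1111 → c = 101011, weight = 4.
Tally weights:
  weight 0: 1 codewords.
  weight 1: 1 codewords.
  weight 2: 4 codewords.
  weight 3: 4 codewords.
  weight 4: 3 codewords.
  weight 5: 3 codewords.
Minimum distance d = smallest w > 0 with A_w > 0 = 1.
Sanity: Σ A_w = 16 = 2^4 = 16 ✓.


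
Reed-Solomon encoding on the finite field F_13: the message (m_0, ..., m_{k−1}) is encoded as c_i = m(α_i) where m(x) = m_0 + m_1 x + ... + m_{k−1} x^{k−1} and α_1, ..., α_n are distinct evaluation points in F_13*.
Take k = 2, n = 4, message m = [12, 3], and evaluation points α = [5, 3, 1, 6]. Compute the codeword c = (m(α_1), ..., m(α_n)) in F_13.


c = [1, 8, 2, 4]

Message polynomial: m(x) = 12 + 3·x (mod 13).
For each evaluation point α_i, compute m(α_i) mod 13:
  α_1 = 5: Horner steps 3 → 1, so m(5) = 1.
  α_2 = 3: Horner steps 3 → 8, so m(3) = 8.
  α_3 = 1: Horner steps 3 → 2, so m(1) = 2.
  α_4 = 6: Horner steps 3 → 4, so m(6) = 4.
Codeword c = [1, 8, 2, 4] ∈ F_13^4.


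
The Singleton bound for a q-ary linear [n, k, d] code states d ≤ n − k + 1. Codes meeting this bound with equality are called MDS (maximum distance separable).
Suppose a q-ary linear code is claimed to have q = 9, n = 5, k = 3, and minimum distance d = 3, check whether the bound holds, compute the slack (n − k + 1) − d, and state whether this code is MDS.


Singleton RHS = n − k + 1 = 3, slack = 0, bound satisfied, MDS.

Singleton bound: d ≤ n − k + 1.
Here n = 5, k = 3, so n − k + 1 = 3.
Given d = 3, check d ≤ 3: YES.
Slack = (n − k + 1) − d = 0.
The code is MDS (slack = 0).
Description: the claimed parameters are [5, 3, 3]_9; such a code would be MDS (meets Singleton bound).


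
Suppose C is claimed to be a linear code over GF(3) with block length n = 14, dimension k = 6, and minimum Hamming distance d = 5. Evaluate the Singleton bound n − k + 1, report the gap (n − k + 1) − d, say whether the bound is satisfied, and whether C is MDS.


Singleton RHS = n − k + 1 = 9, slack = 4, bound satisfied, not MDS.

Singleton bound: d ≤ n − k + 1.
Here n = 14, k = 6, so n − k + 1 = 9.
Given d = 5, check d ≤ 9: YES.
Slack = (n − k + 1) − d = 4.
The code is NOT MDS (slack = 4 > 0).
Description: the claimed parameters are [14, 6, 5]_3; such a code would be non-MDS.


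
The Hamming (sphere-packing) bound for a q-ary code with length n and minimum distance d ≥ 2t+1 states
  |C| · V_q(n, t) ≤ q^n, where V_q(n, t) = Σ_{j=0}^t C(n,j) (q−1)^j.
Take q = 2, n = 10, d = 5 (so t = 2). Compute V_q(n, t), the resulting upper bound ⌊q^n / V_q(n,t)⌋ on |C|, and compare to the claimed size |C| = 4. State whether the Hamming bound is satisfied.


V_q(n, t) = 56, q^n = 1024, Hamming bound = 18, |C| = 4 ≤ bound (satisfied).

Step 1: Compute V_q(n, t) = Σ_{j=0}^2 C(n, j) (q−1)^j.
  j = 0: C(10,0)·(1)^0 = 1·1 = 1.
  j = 1: C(10,1)·(1)^1 = 10·1 = 10.
  j = 2: C(10,2)·(1)^2 = 45·1 = 45.
  V_q(n, t) = 1 + 10 + 45 = 56.
Step 2: q^n = 2^10 = 1024.
Step 3: Hamming bound ⌊q^n / V_q(n,t)⌋ = ⌊1024/56⌋ = 18.
Step 4: Compare |C| = 4 to 18: satisfied.
The claimed |C| lies below the Hamming bound.


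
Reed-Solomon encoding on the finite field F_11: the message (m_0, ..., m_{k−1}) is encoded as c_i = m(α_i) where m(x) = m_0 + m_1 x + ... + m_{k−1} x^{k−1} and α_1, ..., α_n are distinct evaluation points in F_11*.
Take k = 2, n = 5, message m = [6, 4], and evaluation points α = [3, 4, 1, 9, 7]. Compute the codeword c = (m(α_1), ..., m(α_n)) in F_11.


c = [7, 0, 10, 9, 1]

Message polynomial: m(x) = 6 + 4·x (mod 11).
For each evaluation point α_i, compute m(α_i) mod 11:
  α_1 = 3: Horner steps 4 → 7, so m(3) = 7.
  α_2 = 4: Horner steps 4 → 0, so m(4) = 0.
  α_3 = 1: Horner steps 4 → 10, so m(1) = 10.
  α_4 = 9: Horner steps 4 → 9, so m(9) = 9.
  α_5 = 7: Horner steps 4 → 1, so m(7) = 1.
Codeword c = [7, 0, 10, 9, 1] ∈ F_11^5.


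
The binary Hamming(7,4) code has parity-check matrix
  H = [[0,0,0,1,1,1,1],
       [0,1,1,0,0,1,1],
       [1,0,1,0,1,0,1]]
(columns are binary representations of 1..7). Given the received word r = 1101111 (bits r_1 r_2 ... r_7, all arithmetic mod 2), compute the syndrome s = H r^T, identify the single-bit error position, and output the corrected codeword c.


s = (0, 1, 1)^T, error position = 3, corrected codeword c = 1111111

Compute s = H r^T mod 2 one row at a time:
  s_1 = 1 + 1 + 1 + 1 = 4 ≡ 0 (mod 2).
  s_2 = 1 + 0 + 1 + 1 = 3 ≡ 1 (mod 2).
  s_3 = 1 + 0 + 1 + 1 = 3 ≡ 1 (mod 2).
s = (0, 1, 1)^T — this equals column 3 of H (binary 011), so error is at position 3.
Correct: flip bit 3 of r = 1101111 to get c = 1111111.


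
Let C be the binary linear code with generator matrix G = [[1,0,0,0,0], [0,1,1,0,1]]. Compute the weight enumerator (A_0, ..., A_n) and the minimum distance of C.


Weight distribution: A_0 = 1, A_1 = 1, A_3 = 1, A_4 = 1. Minimum distance d = 1.

Enumerate all 2^2 = 4 messages m ∈ F_2^2.
For each, compute codeword c = mG in F_2^5, then tally its weight.
  m = 00 → c = 00000, weight = 0.
  m = 10 → c = 10000, weight = 1.
  m = 01 → c = 01101, weight = 3.
  m = 11 → c = 11101, weight = 4.
Tally weights:
  weight 0: 1 codewords.
  weight 1: 1 codewords.
  weight 3: 1 codewords.
  weight 4: 1 codewords.
Minimum distance d = smallest w > 0 with A_w > 0 = 1.
Sanity: Σ A_w = 4 = 2^2 = 4 ✓.


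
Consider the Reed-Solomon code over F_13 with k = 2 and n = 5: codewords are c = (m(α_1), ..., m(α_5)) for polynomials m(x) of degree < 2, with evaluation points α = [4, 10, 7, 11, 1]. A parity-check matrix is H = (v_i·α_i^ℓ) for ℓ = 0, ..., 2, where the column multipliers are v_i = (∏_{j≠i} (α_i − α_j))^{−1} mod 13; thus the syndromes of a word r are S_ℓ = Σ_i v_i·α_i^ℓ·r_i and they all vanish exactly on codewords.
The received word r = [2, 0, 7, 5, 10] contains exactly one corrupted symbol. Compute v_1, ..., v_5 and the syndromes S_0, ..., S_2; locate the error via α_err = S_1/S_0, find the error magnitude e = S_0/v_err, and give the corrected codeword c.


S = (2, 7, 5), error at position 2, error magnitude e = 1, c = [2, 12, 7, 5, 10].

Step 1: column multipliers v_i = (∏_{j≠i}(α_i − α_j))^{−1} mod 13.
  i = 1 (α = 4): (4−10)(4−7)(4−11)(4−1) = (−6)·(−3)·(−7)·3 = −378 ≡ 12, so v_1 = 12^{−1} = 12 (mod 13).
  i = 2 (α = 10): (10−4)(10−7)(10−11)(10−1) = 6·3·(−1)·9 = −162 ≡ 7, so v_2 = 7^{−1} = 2 (mod 13).
  i = 3 (α = 7): (7−4)(7−10)(7−11)(7−1) = 3·(−3)·(−4)·6 = 216 ≡ 8, so v_3 = 8^{−1} = 5 (mod 13).
  i = 4 (α = 11): (11−4)(11−10)(11−7)(11−1) = 7·1·4·10 = 280 ≡ 7, so v_4 = 7^{−1} = 2 (mod 13).
  i = 5 (α = 1): (1−4)(1−10)(1−7)(1−11) = (−3)·(−9)·(−6)·(−10) = 1620 ≡ 8, so v_5 = 8^{−1} = 5 (mod 13).
  v = [12, 2, 5, 2, 5].
Step 2: syndromes of r = [2, 0, 7, 5, 10] (all sums mod 13).
  S_0 = Σ v_i r_i = 12·2 + 2·0 + 5·7 + 2·5 + 5·10 = 119 ≡ 2.
  S_1 = Σ v_i α_i r_i = 12·4·2 + 2·10·0 + 5·7·7 + 2·11·5 + 5·1·10 = 501 ≡ 7.
  α_i^2 mod 13 = [3, 9, 10, 4, 1].
  S_2 = Σ v_i α_i^2 r_i = 12·3·2 + 2·9·0 + 5·10·7 + 2·4·5 + 5·1·10 = 512 ≡ 5.
  S = (2, 7, 5) ≠ 0, so r is not a codeword (an error is present).
Step 3: locate the error. For a single error e at position i, S_ℓ = v_i·e·α_i^ℓ, so α_err = S_1/S_0.
  S_0^{−1} = 2^{−1} = 7 (mod 13), so α_err = 7·7 = 49 ≡ 10 = α_2. Error position i = 2.
  Consistency check: S_2/S_1 = 5·2 = 10 ≡ 10 = α_err ✓ (single-error assumption holds).
Step 4: error magnitude e = S_0/v_2 = S_0·∏_{j≠2}(α_2 − α_j) = 2·7 = 14 ≡ 1 (mod 13).
Step 5: correct position 2: c_2 = r_2 − e = 0 − 1 ≡ 12 (mod 13). Hence c = [2, 12, 7, 5, 10].
  Check: interpolating c through the α_i gives m(x) = 4 + 6·x (degree < 2) with m(α_i) = c_i for every i, so c is indeed a codeword.


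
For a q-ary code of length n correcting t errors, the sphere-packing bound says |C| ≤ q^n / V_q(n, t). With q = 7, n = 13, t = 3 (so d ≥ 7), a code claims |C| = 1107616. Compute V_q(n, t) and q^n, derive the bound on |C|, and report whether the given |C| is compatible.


V_q(n, t) = 64663, q^n = 96889010407, Hamming bound = 1498368, |C| = 1107616 ≤ bound (satisfied).

Step 1: Compute V_q(n, t) = Σ_{j=0}^3 C(n, j) (q−1)^j.
  j = 0: C(13,0)·(6)^0 = 1·1 = 1.
  j = 1: C(13,1)·(6)^1 = 13·6 = 78.
  j = 2: C(13,2)·(6)^2 = 78·36 = 2808.
  j = 3: C(13,3)·(6)^3 = 286·216 = 61776.
  V_q(n, t) = 1 + 78 + 2808 + 61776 = 64663.
Step 2: q^n = 7^13 = 96889010407.
Step 3: Hamming bound ⌊q^n / V_q(n,t)⌋ = ⌊96889010407/64663⌋ = 1498368.
Step 4: Compare |C| = 1107616 to 1498368: satisfied.
The claimed |C| lies below the Hamming bound.


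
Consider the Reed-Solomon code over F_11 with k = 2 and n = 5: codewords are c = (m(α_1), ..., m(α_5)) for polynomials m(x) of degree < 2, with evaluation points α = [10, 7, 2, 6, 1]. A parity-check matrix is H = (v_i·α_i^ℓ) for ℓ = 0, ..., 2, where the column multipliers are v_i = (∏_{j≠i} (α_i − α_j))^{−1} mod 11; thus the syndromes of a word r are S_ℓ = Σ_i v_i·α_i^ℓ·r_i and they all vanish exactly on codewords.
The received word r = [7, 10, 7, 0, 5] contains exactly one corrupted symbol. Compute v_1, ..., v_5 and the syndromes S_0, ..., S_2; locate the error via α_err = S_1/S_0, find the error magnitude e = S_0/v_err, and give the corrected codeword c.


S = (5, 10, 9), error at position 3, error magnitude e = 3, c = [7, 10, 4, 0, 5].

Step 1: column multipliers v_i = (∏_{j≠i}(α_i − α_j))^{−1} mod 11.
  i = 1 (α = 10): (10−7)(10−2)(10−6)(10−1) = 3·8·4·9 = 864 ≡ 6, so v_1 = 6^{−1} = 2 (mod 11).
  i = 2 (α = 7): (7−10)(7−2)(7−6)(7−1) = (−3)·5·1·6 = −90 ≡ 9, so v_2 = 9^{−1} = 5 (mod 11).
  i = 3 (α = 2): (2−10)(2−7)(2−6)(2−1) = (−8)·(−5)·(−4)·1 = −160 ≡ 5, so v_3 = 5^{−1} = 9 (mod 11).
  i = 4 (α = 6): (6−10)(6−7)(6−2)(6−1) = (−4)·(−1)·4·5 = 80 ≡ 3, so v_4 = 3^{−1} = 4 (mod 11).
  i = 5 (α = 1): (1−10)(1−7)(1−2)(1−6) = (−9)·(−6)·(−1)·(−5) = 270 ≡ 6, so v_5 = 6^{−1} = 2 (mod 11).
  v = [2, 5, 9, 4, 2].
Step 2: syndromes of r = [7, 10, 7, 0, 5] (all sums mod 11).
  S_0 = Σ v_i r_i = 2·7 + 5·10 + 9·7 + 4·0 + 2·5 = 137 ≡ 5.
  S_1 = Σ v_i α_i r_i = 2·10·7 + 5·7·10 + 9·2·7 + 4·6·0 + 2·1·5 = 626 ≡ 10.
  α_i^2 mod 11 = [1, 5, 4, 3, 1].
  S_2 = Σ v_i α_i^2 r_i = 2·1·7 + 5·5·10 + 9·4·7 + 4·3·0 + 2·1·5 = 526 ≡ 9.
  S = (5, 10, 9) ≠ 0, so r is not a codeword (an error is present).
Step 3: locate the error. For a single error e at position i, S_ℓ = v_i·e·α_i^ℓ, so α_err = S_1/S_0.
  S_0^{−1} = 5^{−1} = 9 (mod 11), so α_err = 10·9 = 90 ≡ 2 = α_3. Error position i = 3.
  Consistency check: S_2/S_1 = 9·10 = 90 ≡ 2 = α_err ✓ (single-error assumption holds).
Step 4: error magnitude e = S_0/v_3 = S_0·∏_{j≠3}(α_3 − α_j) = 5·5 = 25 ≡ 3 (mod 11).
Step 5: correct position 3: c_3 = r_3 − e = 7 − 3 ≡ 4 (mod 11). Hence c = [7, 10, 4, 0, 5].
  Check: interpolating c through the α_i gives m(x) = 6 + 10·x (degree < 2) with m(α_i) = c_i for every i, so c is indeed a codeword.


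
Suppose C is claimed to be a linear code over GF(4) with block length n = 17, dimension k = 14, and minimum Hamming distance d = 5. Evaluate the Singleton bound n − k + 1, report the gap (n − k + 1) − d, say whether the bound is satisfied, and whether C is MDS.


Singleton RHS = n − k + 1 = 4, slack = -1, bound violated (no such code; not MDS).

Singleton bound: d ≤ n − k + 1.
Here n = 17, k = 14, so n − k + 1 = 4.
Given d = 5, check d ≤ 4: NO.
Slack = (n − k + 1) − d = -1.
The slack is negative: d = 5 exceeds n − k + 1 = 4 by 1, so the Singleton bound is violated and no linear [17, 14, 5]_4 code can exist. In particular it is not MDS (MDS requires d = n − k + 1 exactly).
Description: the claimed parameters are [17, 14, 5]_4; such a code would be impossible (violates the Singleton bound).


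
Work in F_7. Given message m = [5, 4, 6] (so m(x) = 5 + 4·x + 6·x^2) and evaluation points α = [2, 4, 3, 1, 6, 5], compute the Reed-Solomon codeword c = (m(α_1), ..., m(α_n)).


c = [2, 5, 1, 1, 0, 0]

Message polynomial: m(x) = 5 + 4·x + 6·x^2 (mod 7).
For each evaluation point α_i, compute m(α_i) mod 7:
  α_1 = 2: Horner steps 6 → 2 → 2, so m(2) = 2.
  α_2 = 4: Horner steps 6 → 0 → 5, so m(4) = 5.
  α_3 = 3: Horner steps 6 → 1 → 1, so m(3) = 1.
  α_4 = 1: Horner steps 6 → 3 → 1, so m(1) = 1.
  α_5 = 6: Horner steps 6 → 5 → 0, so m(6) = 0.
  α_6 = 5: Horner steps 6 → 6 → 0, so m(5) = 0.
Codeword c = [2, 5, 1, 1, 0, 0] ∈ F_7^6.


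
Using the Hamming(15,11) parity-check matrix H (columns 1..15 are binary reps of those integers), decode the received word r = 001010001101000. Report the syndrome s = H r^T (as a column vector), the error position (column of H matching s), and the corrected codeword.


s = (1, 0, 0, 1)^T, error position = 9, corrected codeword c = 001010000101000

Compute s = H r^T mod 2 one row at a time:
  s_1 = 0 + 1 + 1 + 0 + 1 + 0 + 0 + 0 = 3 ≡ 1 (mod 2).
  s_2 = 0 + 1 + 0 + 0 + 1 + 0 + 0 + 0 = 2 ≡ 0 (mod 2).
  s_3 = 0 + 1 + 0 + 0 + 1 + 0 + 0 + 0 = 2 ≡ 0 (mod 2).
  s_4 = 0 + 1 + 1 + 0 + 1 + 0 + 0 + 0 = 3 ≡ 1 (mod 2).
s = (1, 0, 0, 1)^T — this equals column 9 of H (binary 1001), so error is at position 9.
Correct: flip bit 9 of r = 001010001101000 to get c = 001010000101000.


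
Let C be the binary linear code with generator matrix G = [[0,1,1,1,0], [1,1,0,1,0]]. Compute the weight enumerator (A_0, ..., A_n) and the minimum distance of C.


Weight distribution: A_0 = 1, A_2 = 1, A_3 = 2. Minimum distance d = 2.

Enumerate all 2^2 = 4 messages m ∈ F_2^2.
For each, compute codeword c = mG in F_2^5, then tally its weight.
  m = 00 → c = 00000, weight = 0.
  m = 10 → c = 01110, weight = 3.
  m = 01 → c = 11010, weight = 3.
  m = 11 → c = 10100, weight = 2.
Tally weights:
  weight 0: 1 codewords.
  weight 2: 1 codewords.
  weight 3: 2 codewords.
Minimum distance d = smallest w > 0 with A_w > 0 = 2.
Sanity: Σ A_w = 4 = 2^2 = 4 ✓.


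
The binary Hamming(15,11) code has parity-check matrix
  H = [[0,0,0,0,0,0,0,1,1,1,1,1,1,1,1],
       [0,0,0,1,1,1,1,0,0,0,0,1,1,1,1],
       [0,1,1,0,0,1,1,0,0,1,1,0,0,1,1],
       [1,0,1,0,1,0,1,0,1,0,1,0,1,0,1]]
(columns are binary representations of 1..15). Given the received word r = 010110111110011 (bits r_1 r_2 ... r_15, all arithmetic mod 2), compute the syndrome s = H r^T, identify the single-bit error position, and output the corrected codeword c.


s = (0, 1, 0, 1)^T, error position = 5, corrected codeword c = 010100111110011

Compute s = H r^T mod 2 one row at a time:
  s_1 = 1 + 1 + 1 + 1 + 0 + 0 + 1 + 1 = 6 ≡ 0 (mod 2).
  s_2 = 1 + 1 + 0 + 1 + 0 + 0 + 1 + 1 = 5 ≡ 1 (mod 2).
  s_3 = 1 + 0 + 0 + 1 + 1 + 1 + 1 + 1 = 6 ≡ 0 (mod 2).
  s_4 = 0 + 0 + 1 + 1 + 1 + 1 + 0 + 1 = 5 ≡ 1 (mod 2).
s = (0, 1, 0, 1)^T — this equals column 5 of H (binary 0101), so error is at position 5.
Correct: flip bit 5 of r = 010110111110011 to get c = 010100111110011.


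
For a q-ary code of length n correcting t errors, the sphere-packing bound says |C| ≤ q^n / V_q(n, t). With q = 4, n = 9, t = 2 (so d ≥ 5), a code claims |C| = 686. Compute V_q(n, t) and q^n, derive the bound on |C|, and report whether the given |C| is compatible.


V_q(n, t) = 352, q^n = 262144, Hamming bound = 744, |C| = 686 ≤ bound (satisfied).

Step 1: Compute V_q(n, t) = Σ_{j=0}^2 C(n, j) (q−1)^j.
  j = 0: C(9,0)·(3)^0 = 1·1 = 1.
  j = 1: C(9,1)·(3)^1 = 9·3 = 27.
  j = 2: C(9,2)·(3)^2 = 36·9 = 324.
  V_q(n, t) = 1 + 27 + 324 = 352.
Step 2: q^n = 4^9 = 262144.
Step 3: Hamming bound ⌊q^n / V_q(n,t)⌋ = ⌊262144/352⌋ = 744.
Step 4: Compare |C| = 686 to 744: satisfied.
The claimed |C| lies below the Hamming bound.
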